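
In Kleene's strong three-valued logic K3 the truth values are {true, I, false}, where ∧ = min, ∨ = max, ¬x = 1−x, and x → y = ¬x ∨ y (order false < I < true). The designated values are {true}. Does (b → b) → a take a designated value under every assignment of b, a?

Countermodel: b=true, a=I gives I, which is not designated.

No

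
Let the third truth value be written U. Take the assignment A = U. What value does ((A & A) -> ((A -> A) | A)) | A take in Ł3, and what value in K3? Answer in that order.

true; U

In Ł3: A & A = U & U = U
A -> A = U -> U = true  [min(1, 1−½+½)]
(A -> A) | A = true | U = true
(A & A) -> ((A -> A) | A) = U -> true = true
((A & A) -> ((A -> A) | A)) | A = true | U = true
In K3: A & A = U & U = U
A -> A = U -> U = U
(A -> A) | A = U | U = U
(A & A) -> ((A -> A) | A) = U -> U = U
((A & A) -> ((A -> A) | A)) | A = U | U = U
They differ because Ł3 and K3 treat U differently under implication.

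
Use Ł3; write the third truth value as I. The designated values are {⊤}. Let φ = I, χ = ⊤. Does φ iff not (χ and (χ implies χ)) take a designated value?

χ implies χ = ⊤ implies ⊤ = ⊤
χ and (χ implies χ) = ⊤ and ⊤ = ⊤
not (χ and (χ implies χ)) = not ⊤ = ⊥
φ iff not (χ and (χ implies χ)) = I iff ⊥ = I  [1 − |½−0|]
I ∉ {⊤}.

No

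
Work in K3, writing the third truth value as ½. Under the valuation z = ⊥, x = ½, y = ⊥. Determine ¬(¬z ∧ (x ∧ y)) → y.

¬z = ¬⊥ = ⊤
x ∧ y = ½ ∧ ⊥ = ⊥
¬z ∧ (x ∧ y) = ⊤ ∧ ⊥ = ⊥
¬(¬z ∧ (x ∧ y)) = ¬⊥ = ⊤
¬(¬z ∧ (x ∧ y)) → y = ⊤ → ⊥ = ⊥

⊥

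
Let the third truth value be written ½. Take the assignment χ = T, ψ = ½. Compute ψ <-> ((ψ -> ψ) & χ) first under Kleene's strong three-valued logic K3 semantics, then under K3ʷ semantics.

½; ½

In Kleene's strong three-valued logic K3: ψ -> ψ = ½ -> ½ = ½  [~½ | ½]
(ψ -> ψ) & χ = ½ & T = ½
ψ <-> ((ψ -> ψ) & χ) = ½ <-> ½ = ½
In K3ʷ: ψ -> ψ = ½ -> ½ = ½  [any arg is the third value ⇒ result is the third value]
(ψ -> ψ) & χ = ½ & T = ½
ψ <-> ((ψ -> ψ) & χ) = ½ <-> ½ = ½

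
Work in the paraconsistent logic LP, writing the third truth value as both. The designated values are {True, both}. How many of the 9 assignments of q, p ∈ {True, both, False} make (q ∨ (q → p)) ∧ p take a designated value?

6

Of the 9 assignments, 6 give a value in {True, both}.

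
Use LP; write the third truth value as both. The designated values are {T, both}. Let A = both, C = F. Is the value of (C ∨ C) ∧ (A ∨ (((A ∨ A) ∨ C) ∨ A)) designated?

No

C ∨ C = F ∨ F = F
A ∨ A = both ∨ both = both
(A ∨ A) ∨ C = both ∨ F = both
((A ∨ A) ∨ C) ∨ A = both ∨ both = both
A ∨ (((A ∨ A) ∨ C) ∨ A) = both ∨ both = both
(C ∨ C) ∧ (A ∨ (((A ∨ A) ∨ C) ∨ A)) = F ∧ both = F
F ∉ {T, both}.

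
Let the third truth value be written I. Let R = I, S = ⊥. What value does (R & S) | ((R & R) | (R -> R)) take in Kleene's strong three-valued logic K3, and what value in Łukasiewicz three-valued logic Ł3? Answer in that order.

I; ⊤

In Kleene's strong three-valued logic K3: R & S = I & ⊥ = ⊥
R & R = I & I = I
R -> R = I -> I = I
(R & R) | (R -> R) = I | I = I
(R & S) | ((R & R) | (R -> R)) = ⊥ | I = I
In Łukasiewicz three-valued logic Ł3: R & S = I & ⊥ = ⊥
R & R = I & I = I
R -> R = I -> I = ⊤
(R & R) | (R -> R) = I | ⊤ = ⊤
(R & S) | ((R & R) | (R -> R)) = ⊥ | ⊤ = ⊤
They differ because Kleene's strong three-valued logic K3 and Łukasiewicz three-valued logic Ł3 treat I differently under implication.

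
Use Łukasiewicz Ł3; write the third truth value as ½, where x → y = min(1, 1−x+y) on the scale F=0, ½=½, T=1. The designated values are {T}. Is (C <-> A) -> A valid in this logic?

No

Countermodel: C=½, A=½ gives ½, which is not designated.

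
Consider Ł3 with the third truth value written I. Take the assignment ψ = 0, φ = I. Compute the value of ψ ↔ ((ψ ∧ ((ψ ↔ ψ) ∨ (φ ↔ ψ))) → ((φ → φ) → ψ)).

ψ ↔ ψ = 0 ↔ 0 = 1
φ ↔ ψ = I ↔ 0 = I  [1 − |½−0|]
(ψ ↔ ψ) ∨ (φ ↔ ψ) = 1 ∨ I = 1
ψ ∧ ((ψ ↔ ψ) ∨ (φ ↔ ψ)) = 0 ∧ 1 = 0
φ → φ = I → I = 1
(φ → φ) → ψ = 1 → 0 = 0
(ψ ∧ ((ψ ↔ ψ) ∨ (φ ↔ ψ))) → ((φ → φ) → ψ) = 0 → 0 = 1
ψ ↔ ((ψ ∧ ((ψ ↔ ψ) ∨ (φ ↔ ψ))) → ((φ → φ) → ψ)) = 0 ↔ 1 = 0

0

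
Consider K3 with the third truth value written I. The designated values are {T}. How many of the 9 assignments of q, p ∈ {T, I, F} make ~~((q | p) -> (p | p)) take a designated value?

Designated under: (q=T, p=T); (q=I, p=T); (q=F, p=T); (q=F, p=F).

4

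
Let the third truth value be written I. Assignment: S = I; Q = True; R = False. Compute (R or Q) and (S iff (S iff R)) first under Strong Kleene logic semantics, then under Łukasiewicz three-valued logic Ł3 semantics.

I; True

In Strong Kleene logic: R or Q = False or True = True
S iff R = I iff False = I
S iff (S iff R) = I iff I = I
(R or Q) and (S iff (S iff R)) = True and I = I
In Łukasiewicz three-valued logic Ł3: R or Q = False or True = True
S iff R = I iff False = I  [1 − |½−0|]
S iff (S iff R) = I iff I = True
(R or Q) and (S iff (S iff R)) = True and True = True
They differ because Strong Kleene logic and Łukasiewicz three-valued logic Ł3 treat I differently under implication.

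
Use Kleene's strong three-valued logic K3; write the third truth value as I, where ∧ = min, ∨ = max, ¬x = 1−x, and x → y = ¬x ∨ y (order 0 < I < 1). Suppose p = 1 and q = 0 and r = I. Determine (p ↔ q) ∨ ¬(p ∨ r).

p ↔ q = 1 ↔ 0 = 0
p ∨ r = 1 ∨ I = 1
¬(p ∨ r) = ¬1 = 0
(p ↔ q) ∨ ¬(p ∨ r) = 0 ∨ 0 = 0

0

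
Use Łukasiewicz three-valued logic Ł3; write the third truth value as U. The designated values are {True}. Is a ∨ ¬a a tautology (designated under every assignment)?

No

Countermodel: a=U gives U, which is not designated.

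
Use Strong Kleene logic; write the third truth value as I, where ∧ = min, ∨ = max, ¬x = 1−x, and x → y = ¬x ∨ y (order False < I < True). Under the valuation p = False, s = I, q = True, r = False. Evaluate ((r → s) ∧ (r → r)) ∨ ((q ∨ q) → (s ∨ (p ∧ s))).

True

r → s = False → I = True  [¬False ∨ I]
r → r = False → False = True
(r → s) ∧ (r → r) = True ∧ True = True
q ∨ q = True ∨ True = True
p ∧ s = False ∧ I = False
s ∨ (p ∧ s) = I ∨ False = I
(q ∨ q) → (s ∨ (p ∧ s)) = True → I = I
((r → s) ∧ (r → r)) ∨ ((q ∨ q) → (s ∨ (p ∧ s))) = True ∨ I = True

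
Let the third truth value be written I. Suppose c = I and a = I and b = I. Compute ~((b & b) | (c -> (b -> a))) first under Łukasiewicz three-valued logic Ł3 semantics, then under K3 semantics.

F; I

In Łukasiewicz three-valued logic Ł3: b & b = I & I = I
b -> a = I -> I = T  [min(1, 1−½+½)]
c -> (b -> a) = I -> T = T
(b & b) | (c -> (b -> a)) = I | T = T
~((b & b) | (c -> (b -> a))) = ~T = F
In K3: b & b = I & I = I
b -> a = I -> I = I  [~I | I]
c -> (b -> a) = I -> I = I
(b & b) | (c -> (b -> a)) = I | I = I
~((b & b) | (c -> (b -> a))) = ~I = I
They differ because Łukasiewicz three-valued logic Ł3 and K3 treat I differently under implication.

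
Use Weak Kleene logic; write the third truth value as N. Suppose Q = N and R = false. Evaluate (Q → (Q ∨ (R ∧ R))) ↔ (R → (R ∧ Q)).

N

R ∧ R = false ∧ false = false
Q ∨ (R ∧ R) = N ∨ false = N
Q → (Q ∨ (R ∧ R)) = N → N = N  [any arg is the third value ⇒ result is the third value]
R ∧ Q = false ∧ N = N
R → (R ∧ Q) = false → N = N
(Q → (Q ∨ (R ∧ R))) ↔ (R → (R ∧ Q)) = N ↔ N = N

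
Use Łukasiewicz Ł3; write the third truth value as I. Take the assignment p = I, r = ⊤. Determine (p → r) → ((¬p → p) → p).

p → r = I → ⊤ = ⊤  [min(1, 1−½+1)]
¬p = ¬I = I
¬p → p = I → I = ⊤
(¬p → p) → p = ⊤ → I = I
(p → r) → ((¬p → p) → p) = ⊤ → I = I

I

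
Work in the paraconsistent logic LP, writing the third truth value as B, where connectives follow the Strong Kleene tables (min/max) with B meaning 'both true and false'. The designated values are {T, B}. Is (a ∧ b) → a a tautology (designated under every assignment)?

Every assignment of a, b over {T, B, F} gives a value in {T, B}.
In particular, with a=B, b=B: (a ∧ b) → a = B.

Yes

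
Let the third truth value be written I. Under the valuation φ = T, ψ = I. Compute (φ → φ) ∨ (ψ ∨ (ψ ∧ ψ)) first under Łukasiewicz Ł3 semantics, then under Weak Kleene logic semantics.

In Łukasiewicz Ł3: φ → φ = T → T = T
ψ ∧ ψ = I ∧ I = I
ψ ∨ (ψ ∧ ψ) = I ∨ I = I
(φ → φ) ∨ (ψ ∨ (ψ ∧ ψ)) = T ∨ I = T
In Weak Kleene logic: φ → φ = T → T = T
ψ ∧ ψ = I ∧ I = I
ψ ∨ (ψ ∧ ψ) = I ∨ I = I
(φ → φ) ∨ (ψ ∨ (ψ ∧ ψ)) = T ∨ I = I
They differ because Łukasiewicz Ł3 and Weak Kleene logic treat I differently under the binary connectives.

T; I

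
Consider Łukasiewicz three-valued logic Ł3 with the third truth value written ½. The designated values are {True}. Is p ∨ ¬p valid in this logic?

Countermodel: p=½ gives ½, which is not designated.

No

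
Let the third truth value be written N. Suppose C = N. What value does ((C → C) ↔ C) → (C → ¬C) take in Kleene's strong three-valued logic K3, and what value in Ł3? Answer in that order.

In Kleene's strong three-valued logic K3: C → C = N → N = N  [¬N ∨ N]
(C → C) ↔ C = N ↔ N = N
¬C = ¬N = N
C → ¬C = N → N = N
((C → C) ↔ C) → (C → ¬C) = N → N = N
In Ł3: C → C = N → N = True
(C → C) ↔ C = True ↔ N = N
¬C = ¬N = N
C → ¬C = N → N = True
((C → C) ↔ C) → (C → ¬C) = N → True = True
They differ because Kleene's strong three-valued logic K3 and Ł3 treat N differently under implication.

N; True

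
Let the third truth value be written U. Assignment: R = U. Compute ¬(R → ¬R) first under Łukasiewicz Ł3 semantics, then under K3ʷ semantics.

In Łukasiewicz Ł3: ¬R = ¬U = U
R → ¬R = U → U = ⊤  [min(1, 1−½+½)]
¬(R → ¬R) = ¬⊤ = ⊥
In K3ʷ: ¬R = ¬U = U
R → ¬R = U → U = U  [any arg is the third value ⇒ result is the third value]
¬(R → ¬R) = ¬U = U
They differ because Łukasiewicz Ł3 and K3ʷ treat U differently under the binary connectives.

⊥; U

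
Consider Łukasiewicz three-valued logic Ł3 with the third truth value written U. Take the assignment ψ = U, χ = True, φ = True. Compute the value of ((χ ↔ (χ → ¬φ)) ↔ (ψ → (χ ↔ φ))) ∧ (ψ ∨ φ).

¬φ = ¬True = False
χ → ¬φ = True → False = False
χ ↔ (χ → ¬φ) = True ↔ False = False
χ ↔ φ = True ↔ True = True
ψ → (χ ↔ φ) = U → True = True
(χ ↔ (χ → ¬φ)) ↔ (ψ → (χ ↔ φ)) = False ↔ True = False
ψ ∨ φ = U ∨ True = True
((χ ↔ (χ → ¬φ)) ↔ (ψ → (χ ↔ φ))) ∧ (ψ ∨ φ) = False ∧ True = False

False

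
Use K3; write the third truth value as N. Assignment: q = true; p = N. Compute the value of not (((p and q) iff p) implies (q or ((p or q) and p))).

p and q = N and true = N
(p and q) iff p = N iff N = N
p or q = N or true = true
(p or q) and p = true and N = N
q or ((p or q) and p) = true or N = true
((p and q) iff p) implies (q or ((p or q) and p)) = N implies true = true  [not N or true]
not (((p and q) iff p) implies (q or ((p or q) and p))) = not true = false

false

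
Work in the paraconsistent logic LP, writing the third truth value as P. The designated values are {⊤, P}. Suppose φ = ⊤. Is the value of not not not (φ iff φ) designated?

No

φ iff φ = ⊤ iff ⊤ = ⊤
not (φ iff φ) = not ⊤ = ⊥
not not (φ iff φ) = not ⊥ = ⊤
not not not (φ iff φ) = not ⊤ = ⊥
⊥ ∉ {⊤, P}.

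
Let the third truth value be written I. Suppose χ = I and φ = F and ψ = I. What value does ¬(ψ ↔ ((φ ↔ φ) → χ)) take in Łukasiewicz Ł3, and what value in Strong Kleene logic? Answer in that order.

In Łukasiewicz Ł3: φ ↔ φ = F ↔ F = T
(φ ↔ φ) → χ = T → I = I
ψ ↔ ((φ ↔ φ) → χ) = I ↔ I = T
¬(ψ ↔ ((φ ↔ φ) → χ)) = ¬T = F
In Strong Kleene logic: φ ↔ φ = F ↔ F = T
(φ ↔ φ) → χ = T → I = I
ψ ↔ ((φ ↔ φ) → χ) = I ↔ I = I
¬(ψ ↔ ((φ ↔ φ) → χ)) = ¬I = I
They differ because Łukasiewicz Ł3 and Strong Kleene logic treat I differently under implication.

F; I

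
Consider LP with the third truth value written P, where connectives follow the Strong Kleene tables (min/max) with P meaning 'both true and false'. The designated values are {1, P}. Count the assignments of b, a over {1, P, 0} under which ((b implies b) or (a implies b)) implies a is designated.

6

Of the 9 assignments, 6 give a value in {1, P}.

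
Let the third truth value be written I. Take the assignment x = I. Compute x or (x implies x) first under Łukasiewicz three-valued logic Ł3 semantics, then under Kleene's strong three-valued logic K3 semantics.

In Łukasiewicz three-valued logic Ł3: x implies x = I implies I = ⊤  [min(1, 1−½+½)]
x or (x implies x) = I or ⊤ = ⊤
In Kleene's strong three-valued logic K3: x implies x = I implies I = I  [not I or I]
x or (x implies x) = I or I = I
They differ because Łukasiewicz three-valued logic Ł3 and Kleene's strong three-valued logic K3 treat I differently under implication.

⊤; I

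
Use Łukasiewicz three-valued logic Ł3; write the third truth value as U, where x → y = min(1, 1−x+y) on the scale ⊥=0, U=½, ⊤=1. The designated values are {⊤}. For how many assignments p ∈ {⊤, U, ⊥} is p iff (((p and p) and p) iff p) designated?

1

p=⊤: ⊤ ✓
p=U: U ·
p=⊥: ⊥ ·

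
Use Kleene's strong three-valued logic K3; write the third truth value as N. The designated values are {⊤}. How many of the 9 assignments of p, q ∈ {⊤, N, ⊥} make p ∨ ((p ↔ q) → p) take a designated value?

4

Designated under: (p=⊤, q=⊤); (p=⊤, q=N); (p=⊤, q=⊥); (p=⊥, q=⊤).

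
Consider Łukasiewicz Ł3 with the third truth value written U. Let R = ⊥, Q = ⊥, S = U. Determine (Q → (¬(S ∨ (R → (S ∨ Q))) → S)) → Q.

S ∨ Q = U ∨ ⊥ = U
R → (S ∨ Q) = ⊥ → U = ⊤
S ∨ (R → (S ∨ Q)) = U ∨ ⊤ = ⊤
¬(S ∨ (R → (S ∨ Q))) = ¬⊤ = ⊥
¬(S ∨ (R → (S ∨ Q))) → S = ⊥ → U = ⊤
Q → (¬(S ∨ (R → (S ∨ Q))) → S) = ⊥ → ⊤ = ⊤
(Q → (¬(S ∨ (R → (S ∨ Q))) → S)) → Q = ⊤ → ⊥ = ⊥

⊥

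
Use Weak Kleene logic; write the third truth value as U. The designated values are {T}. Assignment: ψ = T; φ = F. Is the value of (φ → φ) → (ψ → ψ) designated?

Yes

φ → φ = F → F = T
ψ → ψ = T → T = T
(φ → φ) → (ψ → ψ) = T → T = T
T ∈ {T}.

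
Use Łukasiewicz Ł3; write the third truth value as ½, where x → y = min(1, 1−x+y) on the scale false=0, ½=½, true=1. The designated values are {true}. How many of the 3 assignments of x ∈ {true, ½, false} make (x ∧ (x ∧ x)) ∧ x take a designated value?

x=true: true ✓
x=½: ½ ·
x=false: false ·

1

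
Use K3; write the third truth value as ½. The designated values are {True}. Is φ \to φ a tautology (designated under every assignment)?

Countermodel: φ=½ gives ½, which is not designated.

No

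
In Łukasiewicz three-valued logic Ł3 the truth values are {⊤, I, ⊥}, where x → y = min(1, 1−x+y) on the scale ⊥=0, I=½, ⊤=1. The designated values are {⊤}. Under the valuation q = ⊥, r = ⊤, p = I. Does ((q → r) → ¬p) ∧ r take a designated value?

q → r = ⊥ → ⊤ = ⊤
¬p = ¬I = I
(q → r) → ¬p = ⊤ → I = I  [min(1, 1−1+½)]
((q → r) → ¬p) ∧ r = I ∧ ⊤ = I
I ∉ {⊤}.

No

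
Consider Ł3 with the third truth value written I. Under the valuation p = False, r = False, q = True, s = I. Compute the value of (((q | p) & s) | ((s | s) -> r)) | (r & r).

q | p = True | False = True
(q | p) & s = True & I = I
s | s = I | I = I
(s | s) -> r = I -> False = I  [min(1, 1−½+0)]
((q | p) & s) | ((s | s) -> r) = I | I = I
r & r = False & False = False
(((q | p) & s) | ((s | s) -> r)) | (r & r) = I | False = I

I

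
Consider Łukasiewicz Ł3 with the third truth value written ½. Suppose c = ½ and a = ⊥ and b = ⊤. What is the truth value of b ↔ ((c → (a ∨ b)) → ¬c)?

½

a ∨ b = ⊥ ∨ ⊤ = ⊤
c → (a ∨ b) = ½ → ⊤ = ⊤
¬c = ¬½ = ½
(c → (a ∨ b)) → ¬c = ⊤ → ½ = ½
b ↔ ((c → (a ∨ b)) → ¬c) = ⊤ ↔ ½ = ½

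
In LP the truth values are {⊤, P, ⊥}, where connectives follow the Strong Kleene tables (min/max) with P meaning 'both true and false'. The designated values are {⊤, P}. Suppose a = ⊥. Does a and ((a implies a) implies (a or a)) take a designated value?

a implies a = ⊥ implies ⊥ = ⊤
a or a = ⊥ or ⊥ = ⊥
(a implies a) implies (a or a) = ⊤ implies ⊥ = ⊥
a and ((a implies a) implies (a or a)) = ⊥ and ⊥ = ⊥
⊥ ∉ {⊤, P}.

No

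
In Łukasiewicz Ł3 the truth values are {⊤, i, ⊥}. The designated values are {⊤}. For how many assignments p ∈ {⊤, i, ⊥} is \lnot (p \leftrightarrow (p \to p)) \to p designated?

2

p=⊤: ⊤ ✓
p=i: ⊤ ✓
p=⊥: ⊥ ·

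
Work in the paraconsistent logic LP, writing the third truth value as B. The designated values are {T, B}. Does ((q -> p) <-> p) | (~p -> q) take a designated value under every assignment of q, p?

Countermodel: q=F, p=F gives F, which is not designated.

No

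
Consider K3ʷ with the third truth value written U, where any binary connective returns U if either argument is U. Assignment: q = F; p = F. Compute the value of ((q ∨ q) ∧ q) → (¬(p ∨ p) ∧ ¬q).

T

q ∨ q = F ∨ F = F
(q ∨ q) ∧ q = F ∧ F = F
p ∨ p = F ∨ F = F
¬(p ∨ p) = ¬F = T
¬q = ¬F = T
¬(p ∨ p) ∧ ¬q = T ∧ T = T
((q ∨ q) ∧ q) → (¬(p ∨ p) ∧ ¬q) = F → T = T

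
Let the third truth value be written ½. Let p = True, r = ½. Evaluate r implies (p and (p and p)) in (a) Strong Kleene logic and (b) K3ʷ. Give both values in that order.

In Strong Kleene logic: p and p = True and True = True
p and (p and p) = True and True = True
r implies (p and (p and p)) = ½ implies True = True  [not ½ or True]
In K3ʷ: p and p = True and True = True
p and (p and p) = True and True = True
r implies (p and (p and p)) = ½ implies True = ½  [any arg is the third value ⇒ result is the third value]
They differ because Strong Kleene logic and K3ʷ treat ½ differently under the binary connectives.

True; ½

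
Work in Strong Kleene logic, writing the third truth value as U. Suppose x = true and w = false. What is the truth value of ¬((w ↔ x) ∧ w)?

true

w ↔ x = false ↔ true = false
(w ↔ x) ∧ w = false ∧ false = false
¬((w ↔ x) ∧ w) = ¬false = true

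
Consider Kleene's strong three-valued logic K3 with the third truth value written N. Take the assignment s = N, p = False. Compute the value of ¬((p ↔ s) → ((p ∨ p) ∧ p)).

p ↔ s = False ↔ N = N
p ∨ p = False ∨ False = False
(p ∨ p) ∧ p = False ∧ False = False
(p ↔ s) → ((p ∨ p) ∧ p) = N → False = N  [¬N ∨ False]
¬((p ↔ s) → ((p ∨ p) ∧ p)) = ¬N = N

N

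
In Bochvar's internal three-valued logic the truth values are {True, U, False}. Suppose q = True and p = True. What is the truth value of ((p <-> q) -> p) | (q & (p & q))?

True

p <-> q = True <-> True = True
(p <-> q) -> p = True -> True = True
p & q = True & True = True
q & (p & q) = True & True = True
((p <-> q) -> p) | (q & (p & q)) = True | True = True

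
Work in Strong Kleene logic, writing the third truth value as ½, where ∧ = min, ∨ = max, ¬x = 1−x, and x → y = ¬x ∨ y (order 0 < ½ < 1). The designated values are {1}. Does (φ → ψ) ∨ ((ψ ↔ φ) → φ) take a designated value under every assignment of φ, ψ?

Countermodel: φ=½, ψ=½ gives ½, which is not designated.

No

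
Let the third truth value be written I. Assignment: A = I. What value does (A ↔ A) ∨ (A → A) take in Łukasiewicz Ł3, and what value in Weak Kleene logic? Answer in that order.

⊤; I

In Łukasiewicz Ł3: A ↔ A = I ↔ I = ⊤  [1 − |½−½|]
A → A = I → I = ⊤
(A ↔ A) ∨ (A → A) = ⊤ ∨ ⊤ = ⊤
In Weak Kleene logic: A ↔ A = I ↔ I = I
A → A = I → I = I  [any arg is the third value ⇒ result is the third value]
(A ↔ A) ∨ (A → A) = I ∨ I = I
They differ because Łukasiewicz Ł3 and Weak Kleene logic treat I differently under the binary connectives.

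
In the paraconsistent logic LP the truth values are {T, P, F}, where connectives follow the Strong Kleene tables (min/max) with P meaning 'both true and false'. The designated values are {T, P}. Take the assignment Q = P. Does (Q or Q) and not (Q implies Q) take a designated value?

Yes

Q or Q = P or P = P
Q implies Q = P implies P = P
not (Q implies Q) = not P = P
(Q or Q) and not (Q implies Q) = P and P = P
P ∈ {T, P}.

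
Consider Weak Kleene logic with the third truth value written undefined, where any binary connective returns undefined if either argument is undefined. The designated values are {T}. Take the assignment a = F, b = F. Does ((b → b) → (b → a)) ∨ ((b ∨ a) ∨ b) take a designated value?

b → b = F → F = T
b → a = F → F = T
(b → b) → (b → a) = T → T = T
b ∨ a = F ∨ F = F
(b ∨ a) ∨ b = F ∨ F = F
((b → b) → (b → a)) ∨ ((b ∨ a) ∨ b) = T ∨ F = T
T ∈ {T}.

Yes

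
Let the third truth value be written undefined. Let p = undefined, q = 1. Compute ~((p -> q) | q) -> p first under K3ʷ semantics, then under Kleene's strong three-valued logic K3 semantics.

undefined; 1

In K3ʷ: p -> q = undefined -> 1 = undefined  [any arg is the third value ⇒ result is the third value]
(p -> q) | q = undefined | 1 = undefined
~((p -> q) | q) = ~undefined = undefined
~((p -> q) | q) -> p = undefined -> undefined = undefined
In Kleene's strong three-valued logic K3: p -> q = undefined -> 1 = 1
(p -> q) | q = 1 | 1 = 1
~((p -> q) | q) = ~1 = 0
~((p -> q) | q) -> p = 0 -> undefined = 1
They differ because K3ʷ and Kleene's strong three-valued logic K3 treat undefined differently under the binary connectives.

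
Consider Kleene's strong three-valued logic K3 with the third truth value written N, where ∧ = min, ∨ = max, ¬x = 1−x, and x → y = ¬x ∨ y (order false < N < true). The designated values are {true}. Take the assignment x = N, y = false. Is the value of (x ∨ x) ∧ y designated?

No

x ∨ x = N ∨ N = N
(x ∨ x) ∧ y = N ∧ false = false
false ∉ {true}.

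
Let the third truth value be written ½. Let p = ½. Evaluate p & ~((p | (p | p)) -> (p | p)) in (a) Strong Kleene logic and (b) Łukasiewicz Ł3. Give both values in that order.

½; False

In Strong Kleene logic: p | p = ½ | ½ = ½
p | (p | p) = ½ | ½ = ½
p | p = ½ | ½ = ½
(p | (p | p)) -> (p | p) = ½ -> ½ = ½  [~½ | ½]
~((p | (p | p)) -> (p | p)) = ~½ = ½
p & ~((p | (p | p)) -> (p | p)) = ½ & ½ = ½
In Łukasiewicz Ł3: p | p = ½ | ½ = ½
p | (p | p) = ½ | ½ = ½
p | p = ½ | ½ = ½
(p | (p | p)) -> (p | p) = ½ -> ½ = True  [min(1, 1−½+½)]
~((p | (p | p)) -> (p | p)) = ~True = False
p & ~((p | (p | p)) -> (p | p)) = ½ & False = False
They differ because Strong Kleene logic and Łukasiewicz Ł3 treat ½ differently under implication.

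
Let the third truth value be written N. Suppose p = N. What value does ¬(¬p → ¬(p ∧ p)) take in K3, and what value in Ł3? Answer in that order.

N; 0

In K3: ¬p = ¬N = N
p ∧ p = N ∧ N = N
¬(p ∧ p) = ¬N = N
¬p → ¬(p ∧ p) = N → N = N
¬(¬p → ¬(p ∧ p)) = ¬N = N
In Ł3: ¬p = ¬N = N
p ∧ p = N ∧ N = N
¬(p ∧ p) = ¬N = N
¬p → ¬(p ∧ p) = N → N = 1  [min(1, 1−½+½)]
¬(¬p → ¬(p ∧ p)) = ¬1 = 0
They differ because K3 and Ł3 treat N differently under implication.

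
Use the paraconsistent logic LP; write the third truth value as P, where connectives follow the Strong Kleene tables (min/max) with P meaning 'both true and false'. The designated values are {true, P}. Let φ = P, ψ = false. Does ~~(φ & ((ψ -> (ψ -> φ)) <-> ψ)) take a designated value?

No

ψ -> φ = false -> P = true  [~false | P]
ψ -> (ψ -> φ) = false -> true = true
(ψ -> (ψ -> φ)) <-> ψ = true <-> false = false
φ & ((ψ -> (ψ -> φ)) <-> ψ) = P & false = false
~(φ & ((ψ -> (ψ -> φ)) <-> ψ)) = ~false = true
~~(φ & ((ψ -> (ψ -> φ)) <-> ψ)) = ~true = false
false ∉ {true, P}.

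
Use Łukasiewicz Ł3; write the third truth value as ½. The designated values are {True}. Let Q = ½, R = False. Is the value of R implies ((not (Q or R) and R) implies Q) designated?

Q or R = ½ or False = ½
not (Q or R) = not ½ = ½
not (Q or R) and R = ½ and False = False
(not (Q or R) and R) implies Q = False implies ½ = True  [min(1, 1−0+½)]
R implies ((not (Q or R) and R) implies Q) = False implies True = True
True ∈ {True}.

Yes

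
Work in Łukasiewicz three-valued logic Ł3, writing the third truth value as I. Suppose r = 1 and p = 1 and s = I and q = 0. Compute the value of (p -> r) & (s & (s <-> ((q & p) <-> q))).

p -> r = 1 -> 1 = 1
q & p = 0 & 1 = 0
(q & p) <-> q = 0 <-> 0 = 1
s <-> ((q & p) <-> q) = I <-> 1 = I  [1 − |½−1|]
s & (s <-> ((q & p) <-> q)) = I & I = I
(p -> r) & (s & (s <-> ((q & p) <-> q))) = 1 & I = I

I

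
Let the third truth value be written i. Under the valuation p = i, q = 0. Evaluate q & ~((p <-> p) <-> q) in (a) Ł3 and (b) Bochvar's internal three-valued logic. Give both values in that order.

In Ł3: p <-> p = i <-> i = 1  [1 − |½−½|]
(p <-> p) <-> q = 1 <-> 0 = 0
~((p <-> p) <-> q) = ~0 = 1
q & ~((p <-> p) <-> q) = 0 & 1 = 0
In Bochvar's internal three-valued logic: p <-> p = i <-> i = i
(p <-> p) <-> q = i <-> 0 = i
~((p <-> p) <-> q) = ~i = i
q & ~((p <-> p) <-> q) = 0 & i = i
They differ because Ł3 and Bochvar's internal three-valued logic treat i differently under the binary connectives.

0; i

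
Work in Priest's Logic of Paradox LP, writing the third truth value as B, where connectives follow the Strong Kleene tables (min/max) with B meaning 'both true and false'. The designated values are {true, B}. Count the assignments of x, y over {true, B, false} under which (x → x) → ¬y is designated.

7

Of the 9 assignments, 7 give a value in {true, B}.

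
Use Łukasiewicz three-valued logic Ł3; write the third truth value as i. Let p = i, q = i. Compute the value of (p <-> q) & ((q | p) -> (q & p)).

True

p <-> q = i <-> i = True
q | p = i | i = i
q & p = i & i = i
(q | p) -> (q & p) = i -> i = True
(p <-> q) & ((q | p) -> (q & p)) = True & True = True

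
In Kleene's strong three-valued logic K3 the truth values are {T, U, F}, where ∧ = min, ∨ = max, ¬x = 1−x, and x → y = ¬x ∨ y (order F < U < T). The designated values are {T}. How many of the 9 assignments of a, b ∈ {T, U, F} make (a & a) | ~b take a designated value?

5

Of the 9 assignments, 5 give a value in {T}.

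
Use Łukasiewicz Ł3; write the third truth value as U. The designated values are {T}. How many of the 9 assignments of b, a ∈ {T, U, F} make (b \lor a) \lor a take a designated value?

5

Of the 9 assignments, 5 give a value in {T}.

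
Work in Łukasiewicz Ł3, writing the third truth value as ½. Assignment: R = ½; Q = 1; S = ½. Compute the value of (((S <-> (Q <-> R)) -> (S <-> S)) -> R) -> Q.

1

Q <-> R = 1 <-> ½ = ½  [1 − |1−½|]
S <-> (Q <-> R) = ½ <-> ½ = 1
S <-> S = ½ <-> ½ = 1
(S <-> (Q <-> R)) -> (S <-> S) = 1 -> 1 = 1
((S <-> (Q <-> R)) -> (S <-> S)) -> R = 1 -> ½ = ½
(((S <-> (Q <-> R)) -> (S <-> S)) -> R) -> Q = ½ -> 1 = 1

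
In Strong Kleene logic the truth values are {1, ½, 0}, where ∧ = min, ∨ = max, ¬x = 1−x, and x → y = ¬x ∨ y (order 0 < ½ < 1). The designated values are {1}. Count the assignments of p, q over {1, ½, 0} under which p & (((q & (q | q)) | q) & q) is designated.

1

Designated under: (p=1, q=1).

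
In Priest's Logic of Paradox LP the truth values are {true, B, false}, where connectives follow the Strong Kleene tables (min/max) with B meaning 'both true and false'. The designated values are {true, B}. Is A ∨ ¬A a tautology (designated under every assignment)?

Every assignment of A over {true, B, false} gives a value in {true, B}.
In particular, with A=B: A ∨ ¬A = B.

Yes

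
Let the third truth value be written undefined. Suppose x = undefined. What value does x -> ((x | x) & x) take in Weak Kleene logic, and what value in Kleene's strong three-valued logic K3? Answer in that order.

undefined; undefined

In Weak Kleene logic: x | x = undefined | undefined = undefined
(x | x) & x = undefined & undefined = undefined
x -> ((x | x) & x) = undefined -> undefined = undefined
In Kleene's strong three-valued logic K3: x | x = undefined | undefined = undefined
(x | x) & x = undefined & undefined = undefined
x -> ((x | x) & x) = undefined -> undefined = undefined  [~undefined | undefined]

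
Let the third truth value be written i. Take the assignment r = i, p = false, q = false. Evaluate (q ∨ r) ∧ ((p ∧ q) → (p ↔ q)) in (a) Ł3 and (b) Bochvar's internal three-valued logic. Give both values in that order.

i; i

In Ł3: q ∨ r = false ∨ i = i
p ∧ q = false ∧ false = false
p ↔ q = false ↔ false = true
(p ∧ q) → (p ↔ q) = false → true = true
(q ∨ r) ∧ ((p ∧ q) → (p ↔ q)) = i ∧ true = i
In Bochvar's internal three-valued logic: q ∨ r = false ∨ i = i
p ∧ q = false ∧ false = false
p ↔ q = false ↔ false = true
(p ∧ q) → (p ↔ q) = false → true = true
(q ∨ r) ∧ ((p ∧ q) → (p ↔ q)) = i ∧ true = i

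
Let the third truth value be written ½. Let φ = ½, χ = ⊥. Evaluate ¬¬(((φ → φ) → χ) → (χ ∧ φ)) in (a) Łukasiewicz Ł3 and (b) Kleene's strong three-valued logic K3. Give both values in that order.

In Łukasiewicz Ł3: φ → φ = ½ → ½ = ⊤  [min(1, 1−½+½)]
(φ → φ) → χ = ⊤ → ⊥ = ⊥
χ ∧ φ = ⊥ ∧ ½ = ⊥
((φ → φ) → χ) → (χ ∧ φ) = ⊥ → ⊥ = ⊤
¬(((φ → φ) → χ) → (χ ∧ φ)) = ¬⊤ = ⊥
¬¬(((φ → φ) → χ) → (χ ∧ φ)) = ¬⊥ = ⊤
In Kleene's strong three-valued logic K3: φ → φ = ½ → ½ = ½  [¬½ ∨ ½]
(φ → φ) → χ = ½ → ⊥ = ½
χ ∧ φ = ⊥ ∧ ½ = ⊥
((φ → φ) → χ) → (χ ∧ φ) = ½ → ⊥ = ½
¬(((φ → φ) → χ) → (χ ∧ φ)) = ¬½ = ½
¬¬(((φ → φ) → χ) → (χ ∧ φ)) = ¬½ = ½
They differ because Łukasiewicz Ł3 and Kleene's strong three-valued logic K3 treat ½ differently under implication.

⊤; ½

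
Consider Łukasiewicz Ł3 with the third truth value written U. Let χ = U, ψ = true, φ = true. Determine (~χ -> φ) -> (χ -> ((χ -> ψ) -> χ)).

~χ = ~U = U
~χ -> φ = U -> true = true  [min(1, 1−½+1)]
χ -> ψ = U -> true = true
(χ -> ψ) -> χ = true -> U = U
χ -> ((χ -> ψ) -> χ) = U -> U = true
(~χ -> φ) -> (χ -> ((χ -> ψ) -> χ)) = true -> true = true

true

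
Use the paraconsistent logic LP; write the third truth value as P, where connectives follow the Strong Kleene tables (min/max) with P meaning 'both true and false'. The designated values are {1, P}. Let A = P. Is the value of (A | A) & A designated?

A | A = P | P = P
(A | A) & A = P & P = P
P ∈ {1, P}.

Yes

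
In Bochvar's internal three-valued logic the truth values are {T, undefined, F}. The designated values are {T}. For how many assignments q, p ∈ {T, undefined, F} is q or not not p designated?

3

Designated under: (q=T, p=T); (q=T, p=F); (q=F, p=T).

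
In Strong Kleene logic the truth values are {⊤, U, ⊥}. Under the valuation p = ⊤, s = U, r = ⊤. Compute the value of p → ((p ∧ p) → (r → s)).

p ∧ p = ⊤ ∧ ⊤ = ⊤
r → s = ⊤ → U = U
(p ∧ p) → (r → s) = ⊤ → U = U
p → ((p ∧ p) → (r → s)) = ⊤ → U = U

U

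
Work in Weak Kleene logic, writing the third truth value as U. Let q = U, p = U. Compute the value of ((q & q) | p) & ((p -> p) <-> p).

U

q & q = U & U = U
(q & q) | p = U | U = U
p -> p = U -> U = U  [any arg is the third value ⇒ result is the third value]
(p -> p) <-> p = U <-> U = U
((q & q) | p) & ((p -> p) <-> p) = U & U = U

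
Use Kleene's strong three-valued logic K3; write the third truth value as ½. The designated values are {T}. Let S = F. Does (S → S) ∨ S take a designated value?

S → S = F → F = T
(S → S) ∨ S = T ∨ F = T
T ∈ {T}.

Yes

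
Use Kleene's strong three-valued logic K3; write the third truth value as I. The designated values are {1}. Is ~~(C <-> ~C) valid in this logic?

No

Countermodel: C=1 gives 0, which is not designated.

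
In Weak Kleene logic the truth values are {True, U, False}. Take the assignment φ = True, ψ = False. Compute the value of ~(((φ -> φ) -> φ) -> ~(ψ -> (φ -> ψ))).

φ -> φ = True -> True = True
(φ -> φ) -> φ = True -> True = True
φ -> ψ = True -> False = False
ψ -> (φ -> ψ) = False -> False = True
~(ψ -> (φ -> ψ)) = ~True = False
((φ -> φ) -> φ) -> ~(ψ -> (φ -> ψ)) = True -> False = False
~(((φ -> φ) -> φ) -> ~(ψ -> (φ -> ψ))) = ~False = True

True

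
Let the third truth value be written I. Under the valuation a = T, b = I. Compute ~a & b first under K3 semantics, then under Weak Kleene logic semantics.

F; I

In K3: ~a = ~T = F
~a & b = F & I = F
In Weak Kleene logic: ~a = ~T = F
~a & b = F & I = I
They differ because K3 and Weak Kleene logic treat I differently under the binary connectives.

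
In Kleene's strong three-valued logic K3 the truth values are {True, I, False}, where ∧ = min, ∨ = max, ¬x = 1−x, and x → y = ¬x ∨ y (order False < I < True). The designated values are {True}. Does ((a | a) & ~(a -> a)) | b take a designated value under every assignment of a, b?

Countermodel: a=True, b=I gives I, which is not designated.

No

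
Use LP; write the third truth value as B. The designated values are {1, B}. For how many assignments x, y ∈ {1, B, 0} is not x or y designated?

8

Of the 9 assignments, 8 give a value in {1, B}.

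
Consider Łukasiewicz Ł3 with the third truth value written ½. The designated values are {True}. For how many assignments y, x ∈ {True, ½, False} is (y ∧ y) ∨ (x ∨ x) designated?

5

Of the 9 assignments, 5 give a value in {True}.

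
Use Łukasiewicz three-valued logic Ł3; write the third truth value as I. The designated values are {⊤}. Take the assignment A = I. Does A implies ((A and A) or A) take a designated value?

Yes

A and A = I and I = I
(A and A) or A = I or I = I
A implies ((A and A) or A) = I implies I = ⊤
⊤ ∈ {⊤}.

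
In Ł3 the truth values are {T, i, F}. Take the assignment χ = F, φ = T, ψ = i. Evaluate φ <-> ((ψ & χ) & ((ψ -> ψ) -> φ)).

F

ψ & χ = i & F = F
ψ -> ψ = i -> i = T  [min(1, 1−½+½)]
(ψ -> ψ) -> φ = T -> T = T
(ψ & χ) & ((ψ -> ψ) -> φ) = F & T = F
φ <-> ((ψ & χ) & ((ψ -> ψ) -> φ)) = T <-> F = F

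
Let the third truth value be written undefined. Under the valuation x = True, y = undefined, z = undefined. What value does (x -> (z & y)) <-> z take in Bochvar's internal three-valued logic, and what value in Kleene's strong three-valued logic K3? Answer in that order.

undefined; undefined

In Bochvar's internal three-valued logic: z & y = undefined & undefined = undefined
x -> (z & y) = True -> undefined = undefined  [any arg is the third value ⇒ result is the third value]
(x -> (z & y)) <-> z = undefined <-> undefined = undefined
In Kleene's strong three-valued logic K3: z & y = undefined & undefined = undefined
x -> (z & y) = True -> undefined = undefined  [~True | undefined]
(x -> (z & y)) <-> z = undefined <-> undefined = undefined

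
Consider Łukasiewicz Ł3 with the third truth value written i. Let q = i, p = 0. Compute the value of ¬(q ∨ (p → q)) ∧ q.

0

p → q = 0 → i = 1
q ∨ (p → q) = i ∨ 1 = 1
¬(q ∨ (p → q)) = ¬1 = 0
¬(q ∨ (p → q)) ∧ q = 0 ∧ i = 0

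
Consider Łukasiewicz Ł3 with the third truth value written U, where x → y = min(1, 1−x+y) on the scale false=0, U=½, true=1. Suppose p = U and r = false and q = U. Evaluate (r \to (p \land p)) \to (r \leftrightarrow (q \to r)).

p \land p = U \land U = U
r \to (p \land p) = false \to U = true  [min(1, 1−0+½)]
q \to r = U \to false = U
r \leftrightarrow (q \to r) = false \leftrightarrow U = U
(r \to (p \land p)) \to (r \leftrightarrow (q \to r)) = true \to U = U

U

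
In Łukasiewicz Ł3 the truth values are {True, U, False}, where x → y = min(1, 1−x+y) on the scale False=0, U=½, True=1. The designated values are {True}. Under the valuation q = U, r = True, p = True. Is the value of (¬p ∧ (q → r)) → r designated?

Yes

¬p = ¬True = False
q → r = U → True = True
¬p ∧ (q → r) = False ∧ True = False
(¬p ∧ (q → r)) → r = False → True = True
True ∈ {True}.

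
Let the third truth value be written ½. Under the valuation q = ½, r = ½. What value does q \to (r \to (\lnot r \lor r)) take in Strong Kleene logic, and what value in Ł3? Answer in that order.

½; T

In Strong Kleene logic: \lnot r = \lnot ½ = ½
\lnot r \lor r = ½ \lor ½ = ½
r \to (\lnot r \lor r) = ½ \to ½ = ½  [\lnot ½ \lor ½]
q \to (r \to (\lnot r \lor r)) = ½ \to ½ = ½
In Ł3: \lnot r = \lnot ½ = ½
\lnot r \lor r = ½ \lor ½ = ½
r \to (\lnot r \lor r) = ½ \to ½ = T  [min(1, 1−½+½)]
q \to (r \to (\lnot r \lor r)) = ½ \to T = T
They differ because Strong Kleene logic and Ł3 treat ½ differently under implication.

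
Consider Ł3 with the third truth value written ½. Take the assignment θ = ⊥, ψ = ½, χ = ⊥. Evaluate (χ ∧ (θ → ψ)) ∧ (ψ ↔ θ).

⊥

θ → ψ = ⊥ → ½ = ⊤
χ ∧ (θ → ψ) = ⊥ ∧ ⊤ = ⊥
ψ ↔ θ = ½ ↔ ⊥ = ½
(χ ∧ (θ → ψ)) ∧ (ψ ↔ θ) = ⊥ ∧ ½ = ⊥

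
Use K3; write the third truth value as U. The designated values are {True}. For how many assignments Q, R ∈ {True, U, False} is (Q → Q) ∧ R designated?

Designated under: (Q=True, R=True); (Q=False, R=True).

2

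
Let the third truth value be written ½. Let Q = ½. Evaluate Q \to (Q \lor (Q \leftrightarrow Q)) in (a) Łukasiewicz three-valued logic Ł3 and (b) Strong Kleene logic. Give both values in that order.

In Łukasiewicz three-valued logic Ł3: Q \leftrightarrow Q = ½ \leftrightarrow ½ = True  [1 − |½−½|]
Q \lor (Q \leftrightarrow Q) = ½ \lor True = True
Q \to (Q \lor (Q \leftrightarrow Q)) = ½ \to True = True
In Strong Kleene logic: Q \leftrightarrow Q = ½ \leftrightarrow ½ = ½
Q \lor (Q \leftrightarrow Q) = ½ \lor ½ = ½
Q \to (Q \lor (Q \leftrightarrow Q)) = ½ \to ½ = ½  [\lnot ½ \lor ½]
They differ because Łukasiewicz three-valued logic Ł3 and Strong Kleene logic treat ½ differently under implication.

True; ½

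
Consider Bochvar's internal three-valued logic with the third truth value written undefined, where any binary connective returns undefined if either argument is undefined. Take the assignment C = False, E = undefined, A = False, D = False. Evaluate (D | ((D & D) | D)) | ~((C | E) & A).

D & D = False & False = False
(D & D) | D = False | False = False
D | ((D & D) | D) = False | False = False
C | E = False | undefined = undefined
(C | E) & A = undefined & False = undefined
~((C | E) & A) = ~undefined = undefined
(D | ((D & D) | D)) | ~((C | E) & A) = False | undefined = undefined

undefined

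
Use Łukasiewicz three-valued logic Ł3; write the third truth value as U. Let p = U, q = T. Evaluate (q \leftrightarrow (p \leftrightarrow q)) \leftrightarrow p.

T

p \leftrightarrow q = U \leftrightarrow T = U  [1 − |½−1|]
q \leftrightarrow (p \leftrightarrow q) = T \leftrightarrow U = U
(q \leftrightarrow (p \leftrightarrow q)) \leftrightarrow p = U \leftrightarrow U = T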